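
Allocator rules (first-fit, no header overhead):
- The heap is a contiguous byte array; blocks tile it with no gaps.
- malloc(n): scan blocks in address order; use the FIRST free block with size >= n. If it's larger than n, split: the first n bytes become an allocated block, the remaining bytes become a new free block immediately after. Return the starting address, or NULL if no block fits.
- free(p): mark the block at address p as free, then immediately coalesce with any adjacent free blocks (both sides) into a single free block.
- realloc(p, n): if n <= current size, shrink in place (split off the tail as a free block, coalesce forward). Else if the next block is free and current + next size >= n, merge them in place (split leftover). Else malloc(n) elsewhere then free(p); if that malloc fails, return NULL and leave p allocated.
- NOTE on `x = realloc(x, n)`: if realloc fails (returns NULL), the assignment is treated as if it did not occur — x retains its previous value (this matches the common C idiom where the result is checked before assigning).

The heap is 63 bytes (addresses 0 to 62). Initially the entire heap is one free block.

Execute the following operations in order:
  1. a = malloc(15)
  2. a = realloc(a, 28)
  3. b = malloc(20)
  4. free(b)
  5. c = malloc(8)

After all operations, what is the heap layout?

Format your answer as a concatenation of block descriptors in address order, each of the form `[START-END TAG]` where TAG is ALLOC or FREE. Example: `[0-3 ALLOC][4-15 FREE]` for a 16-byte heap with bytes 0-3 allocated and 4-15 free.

Answer: [0-27 ALLOC][28-35 ALLOC][36-62 FREE]

Derivation:
Op 1: a = malloc(15) -> a = 0; heap: [0-14 ALLOC][15-62 FREE]
Op 2: a = realloc(a, 28) -> a = 0; heap: [0-27 ALLOC][28-62 FREE]
Op 3: b = malloc(20) -> b = 28; heap: [0-27 ALLOC][28-47 ALLOC][48-62 FREE]
Op 4: free(b) -> (freed b); heap: [0-27 ALLOC][28-62 FREE]
Op 5: c = malloc(8) -> c = 28; heap: [0-27 ALLOC][28-35 ALLOC][36-62 FREE]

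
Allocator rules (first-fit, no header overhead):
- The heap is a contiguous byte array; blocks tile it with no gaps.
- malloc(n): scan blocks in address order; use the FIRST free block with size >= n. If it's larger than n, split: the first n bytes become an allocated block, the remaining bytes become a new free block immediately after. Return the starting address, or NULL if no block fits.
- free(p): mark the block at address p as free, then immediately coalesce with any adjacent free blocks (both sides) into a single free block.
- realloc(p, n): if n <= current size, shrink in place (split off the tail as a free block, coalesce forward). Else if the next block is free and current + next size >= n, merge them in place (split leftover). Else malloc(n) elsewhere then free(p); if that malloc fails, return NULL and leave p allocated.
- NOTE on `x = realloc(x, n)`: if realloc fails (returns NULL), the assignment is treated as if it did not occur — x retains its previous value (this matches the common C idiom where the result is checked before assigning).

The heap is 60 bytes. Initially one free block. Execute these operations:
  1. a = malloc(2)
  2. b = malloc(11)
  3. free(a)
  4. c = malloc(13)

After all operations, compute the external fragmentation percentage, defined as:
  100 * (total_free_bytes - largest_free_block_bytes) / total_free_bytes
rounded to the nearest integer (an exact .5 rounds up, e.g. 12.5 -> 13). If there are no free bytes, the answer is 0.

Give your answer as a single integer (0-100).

Op 1: a = malloc(2) -> a = 0; heap: [0-1 ALLOC][2-59 FREE]
Op 2: b = malloc(11) -> b = 2; heap: [0-1 ALLOC][2-12 ALLOC][13-59 FREE]
Op 3: free(a) -> (freed a); heap: [0-1 FREE][2-12 ALLOC][13-59 FREE]
Op 4: c = malloc(13) -> c = 13; heap: [0-1 FREE][2-12 ALLOC][13-25 ALLOC][26-59 FREE]
Free blocks: [2 34] total_free=36 largest=34 -> 100*(36-34)/36 = 200/36 ≈ 5.556 -> rounds to 6

Answer: 6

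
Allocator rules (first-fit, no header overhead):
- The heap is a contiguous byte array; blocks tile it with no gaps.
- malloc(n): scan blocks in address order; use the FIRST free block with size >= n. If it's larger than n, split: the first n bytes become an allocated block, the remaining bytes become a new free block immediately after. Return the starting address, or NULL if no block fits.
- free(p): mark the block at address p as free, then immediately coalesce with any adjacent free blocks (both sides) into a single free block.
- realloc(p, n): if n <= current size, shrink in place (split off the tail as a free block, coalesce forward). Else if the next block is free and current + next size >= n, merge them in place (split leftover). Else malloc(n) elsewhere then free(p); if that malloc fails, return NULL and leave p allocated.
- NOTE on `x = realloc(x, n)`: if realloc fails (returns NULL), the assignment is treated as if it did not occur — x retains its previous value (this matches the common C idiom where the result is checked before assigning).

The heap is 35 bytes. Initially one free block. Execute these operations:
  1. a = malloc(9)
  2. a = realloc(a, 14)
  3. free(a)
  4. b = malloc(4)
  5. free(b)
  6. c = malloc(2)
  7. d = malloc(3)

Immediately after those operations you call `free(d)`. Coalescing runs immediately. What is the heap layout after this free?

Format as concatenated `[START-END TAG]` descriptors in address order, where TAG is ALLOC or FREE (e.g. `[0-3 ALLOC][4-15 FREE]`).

Answer: [0-1 ALLOC][2-34 FREE]

Derivation:
Op 1: a = malloc(9) -> a = 0; heap: [0-8 ALLOC][9-34 FREE]
Op 2: a = realloc(a, 14) -> a = 0; heap: [0-13 ALLOC][14-34 FREE]
Op 3: free(a) -> (freed a); heap: [0-34 FREE]
Op 4: b = malloc(4) -> b = 0; heap: [0-3 ALLOC][4-34 FREE]
Op 5: free(b) -> (freed b); heap: [0-34 FREE]
Op 6: c = malloc(2) -> c = 0; heap: [0-1 ALLOC][2-34 FREE]
Op 7: d = malloc(3) -> d = 2; heap: [0-1 ALLOC][2-4 ALLOC][5-34 FREE]
free(d): d = 2 -> block [2-4 ALLOC]; mark free, coalesce with adjacent free neighbors -> [0-1 ALLOC][2-34 FREE]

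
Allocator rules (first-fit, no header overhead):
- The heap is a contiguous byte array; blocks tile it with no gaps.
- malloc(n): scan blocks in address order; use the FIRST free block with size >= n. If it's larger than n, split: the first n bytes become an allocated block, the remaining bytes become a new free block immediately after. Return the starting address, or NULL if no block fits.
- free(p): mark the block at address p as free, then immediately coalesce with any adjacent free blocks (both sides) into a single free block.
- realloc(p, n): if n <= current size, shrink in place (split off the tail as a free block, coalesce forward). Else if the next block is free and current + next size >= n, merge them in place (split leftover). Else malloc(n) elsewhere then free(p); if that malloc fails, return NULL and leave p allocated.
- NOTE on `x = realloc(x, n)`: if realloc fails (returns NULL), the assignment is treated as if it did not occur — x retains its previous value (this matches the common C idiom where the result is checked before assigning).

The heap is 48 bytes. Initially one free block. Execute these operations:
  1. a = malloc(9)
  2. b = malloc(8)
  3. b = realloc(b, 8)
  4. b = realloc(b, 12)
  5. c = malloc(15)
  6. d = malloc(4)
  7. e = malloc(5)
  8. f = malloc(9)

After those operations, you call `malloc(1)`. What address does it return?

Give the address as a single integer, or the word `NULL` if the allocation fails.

Op 1: a = malloc(9) -> a = 0; heap: [0-8 ALLOC][9-47 FREE]
Op 2: b = malloc(8) -> b = 9; heap: [0-8 ALLOC][9-16 ALLOC][17-47 FREE]
Op 3: b = realloc(b, 8) -> b = 9; heap: [0-8 ALLOC][9-16 ALLOC][17-47 FREE]
Op 4: b = realloc(b, 12) -> b = 9; heap: [0-8 ALLOC][9-20 ALLOC][21-47 FREE]
Op 5: c = malloc(15) -> c = 21; heap: [0-8 ALLOC][9-20 ALLOC][21-35 ALLOC][36-47 FREE]
Op 6: d = malloc(4) -> d = 36; heap: [0-8 ALLOC][9-20 ALLOC][21-35 ALLOC][36-39 ALLOC][40-47 FREE]
Op 7: e = malloc(5) -> e = 40; heap: [0-8 ALLOC][9-20 ALLOC][21-35 ALLOC][36-39 ALLOC][40-44 ALLOC][45-47 FREE]
Op 8: f = malloc(9) -> f = NULL; heap: [0-8 ALLOC][9-20 ALLOC][21-35 ALLOC][36-39 ALLOC][40-44 ALLOC][45-47 FREE]
malloc(1): first-fit scan over [0-8 ALLOC][9-20 ALLOC][21-35 ALLOC][36-39 ALLOC][40-44 ALLOC][45-47 FREE] -> 45

Answer: 45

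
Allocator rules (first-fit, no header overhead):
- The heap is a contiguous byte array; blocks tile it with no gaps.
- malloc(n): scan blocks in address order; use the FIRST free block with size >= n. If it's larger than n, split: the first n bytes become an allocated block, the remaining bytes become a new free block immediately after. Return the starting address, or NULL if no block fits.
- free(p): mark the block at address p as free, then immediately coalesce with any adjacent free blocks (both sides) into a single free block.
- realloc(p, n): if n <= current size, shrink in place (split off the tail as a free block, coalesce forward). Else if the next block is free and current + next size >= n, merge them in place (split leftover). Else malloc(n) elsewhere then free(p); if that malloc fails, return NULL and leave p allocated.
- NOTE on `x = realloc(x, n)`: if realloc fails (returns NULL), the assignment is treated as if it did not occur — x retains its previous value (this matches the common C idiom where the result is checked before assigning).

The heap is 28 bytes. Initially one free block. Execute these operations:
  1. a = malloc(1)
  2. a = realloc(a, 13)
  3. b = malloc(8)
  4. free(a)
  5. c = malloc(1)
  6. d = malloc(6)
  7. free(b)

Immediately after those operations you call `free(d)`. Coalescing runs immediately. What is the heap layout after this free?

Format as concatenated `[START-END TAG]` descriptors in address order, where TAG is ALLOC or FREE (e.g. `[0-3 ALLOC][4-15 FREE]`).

Op 1: a = malloc(1) -> a = 0; heap: [0-0 ALLOC][1-27 FREE]
Op 2: a = realloc(a, 13) -> a = 0; heap: [0-12 ALLOC][13-27 FREE]
Op 3: b = malloc(8) -> b = 13; heap: [0-12 ALLOC][13-20 ALLOC][21-27 FREE]
Op 4: free(a) -> (freed a); heap: [0-12 FREE][13-20 ALLOC][21-27 FREE]
Op 5: c = malloc(1) -> c = 0; heap: [0-0 ALLOC][1-12 FREE][13-20 ALLOC][21-27 FREE]
Op 6: d = malloc(6) -> d = 1; heap: [0-0 ALLOC][1-6 ALLOC][7-12 FREE][13-20 ALLOC][21-27 FREE]
Op 7: free(b) -> (freed b); heap: [0-0 ALLOC][1-6 ALLOC][7-27 FREE]
free(d): d = 1 -> block [1-6 ALLOC]; mark free, coalesce with adjacent free neighbors -> [0-0 ALLOC][1-27 FREE]

Answer: [0-0 ALLOC][1-27 FREE]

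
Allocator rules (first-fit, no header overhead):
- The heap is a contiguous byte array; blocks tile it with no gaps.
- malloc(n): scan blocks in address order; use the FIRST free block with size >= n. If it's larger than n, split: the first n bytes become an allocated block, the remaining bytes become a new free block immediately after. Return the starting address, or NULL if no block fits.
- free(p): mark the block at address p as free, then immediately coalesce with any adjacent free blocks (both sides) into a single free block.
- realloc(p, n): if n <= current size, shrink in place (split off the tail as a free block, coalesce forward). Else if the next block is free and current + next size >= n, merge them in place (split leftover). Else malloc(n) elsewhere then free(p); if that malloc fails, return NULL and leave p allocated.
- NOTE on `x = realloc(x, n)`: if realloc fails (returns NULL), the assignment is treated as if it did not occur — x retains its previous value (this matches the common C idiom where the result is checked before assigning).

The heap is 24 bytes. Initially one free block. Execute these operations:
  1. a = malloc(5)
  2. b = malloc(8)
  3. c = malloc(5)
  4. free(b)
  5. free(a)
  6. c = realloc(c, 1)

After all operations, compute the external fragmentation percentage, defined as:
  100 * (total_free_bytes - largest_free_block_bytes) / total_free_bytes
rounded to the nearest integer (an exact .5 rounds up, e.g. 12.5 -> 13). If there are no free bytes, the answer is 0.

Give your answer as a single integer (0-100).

Answer: 43

Derivation:
Op 1: a = malloc(5) -> a = 0; heap: [0-4 ALLOC][5-23 FREE]
Op 2: b = malloc(8) -> b = 5; heap: [0-4 ALLOC][5-12 ALLOC][13-23 FREE]
Op 3: c = malloc(5) -> c = 13; heap: [0-4 ALLOC][5-12 ALLOC][13-17 ALLOC][18-23 FREE]
Op 4: free(b) -> (freed b); heap: [0-4 ALLOC][5-12 FREE][13-17 ALLOC][18-23 FREE]
Op 5: free(a) -> (freed a); heap: [0-12 FREE][13-17 ALLOC][18-23 FREE]
Op 6: c = realloc(c, 1) -> c = 13; heap: [0-12 FREE][13-13 ALLOC][14-23 FREE]
Free blocks: [13 10] total_free=23 largest=13 -> 100*(23-13)/23 = 1000/23 ≈ 43.478 -> rounds to 43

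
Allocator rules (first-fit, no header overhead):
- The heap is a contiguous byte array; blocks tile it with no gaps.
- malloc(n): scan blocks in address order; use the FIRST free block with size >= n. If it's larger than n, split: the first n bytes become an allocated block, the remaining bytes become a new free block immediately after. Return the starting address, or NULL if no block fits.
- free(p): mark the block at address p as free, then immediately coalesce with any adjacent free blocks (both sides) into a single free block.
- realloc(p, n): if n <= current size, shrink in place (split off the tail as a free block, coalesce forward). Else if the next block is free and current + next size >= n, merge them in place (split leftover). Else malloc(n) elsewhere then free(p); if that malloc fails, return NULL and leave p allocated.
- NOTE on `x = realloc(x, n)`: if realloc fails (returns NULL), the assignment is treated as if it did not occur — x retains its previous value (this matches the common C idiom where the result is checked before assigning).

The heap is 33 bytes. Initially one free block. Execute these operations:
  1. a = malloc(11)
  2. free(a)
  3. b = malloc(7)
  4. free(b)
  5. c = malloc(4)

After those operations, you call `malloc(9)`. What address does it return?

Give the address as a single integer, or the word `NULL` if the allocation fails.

Answer: 4

Derivation:
Op 1: a = malloc(11) -> a = 0; heap: [0-10 ALLOC][11-32 FREE]
Op 2: free(a) -> (freed a); heap: [0-32 FREE]
Op 3: b = malloc(7) -> b = 0; heap: [0-6 ALLOC][7-32 FREE]
Op 4: free(b) -> (freed b); heap: [0-32 FREE]
Op 5: c = malloc(4) -> c = 0; heap: [0-3 ALLOC][4-32 FREE]
malloc(9): first-fit scan over [0-3 ALLOC][4-32 FREE] -> 4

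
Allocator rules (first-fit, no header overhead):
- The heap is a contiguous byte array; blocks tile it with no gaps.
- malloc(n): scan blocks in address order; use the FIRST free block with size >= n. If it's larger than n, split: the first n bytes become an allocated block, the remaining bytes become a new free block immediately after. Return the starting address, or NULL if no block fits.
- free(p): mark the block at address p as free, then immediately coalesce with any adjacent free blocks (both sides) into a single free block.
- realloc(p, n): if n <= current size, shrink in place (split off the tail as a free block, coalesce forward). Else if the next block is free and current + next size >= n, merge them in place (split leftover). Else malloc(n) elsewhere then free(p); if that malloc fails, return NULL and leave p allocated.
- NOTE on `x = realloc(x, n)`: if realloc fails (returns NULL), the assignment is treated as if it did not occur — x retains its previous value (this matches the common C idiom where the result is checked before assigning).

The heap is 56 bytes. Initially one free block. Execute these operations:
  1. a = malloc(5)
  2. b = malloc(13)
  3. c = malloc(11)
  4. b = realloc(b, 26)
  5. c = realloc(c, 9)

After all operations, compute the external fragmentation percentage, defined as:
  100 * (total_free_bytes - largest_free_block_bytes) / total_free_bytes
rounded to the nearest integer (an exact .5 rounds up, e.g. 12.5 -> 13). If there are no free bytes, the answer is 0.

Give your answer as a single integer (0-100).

Answer: 19

Derivation:
Op 1: a = malloc(5) -> a = 0; heap: [0-4 ALLOC][5-55 FREE]
Op 2: b = malloc(13) -> b = 5; heap: [0-4 ALLOC][5-17 ALLOC][18-55 FREE]
Op 3: c = malloc(11) -> c = 18; heap: [0-4 ALLOC][5-17 ALLOC][18-28 ALLOC][29-55 FREE]
Op 4: b = realloc(b, 26) -> b = 29; heap: [0-4 ALLOC][5-17 FREE][18-28 ALLOC][29-54 ALLOC][55-55 FREE]
Op 5: c = realloc(c, 9) -> c = 18; heap: [0-4 ALLOC][5-17 FREE][18-26 ALLOC][27-28 FREE][29-54 ALLOC][55-55 FREE]
Free blocks: [13 2 1] total_free=16 largest=13 -> 100*(16-13)/16 = 300/16 = 18.75 -> rounds to 19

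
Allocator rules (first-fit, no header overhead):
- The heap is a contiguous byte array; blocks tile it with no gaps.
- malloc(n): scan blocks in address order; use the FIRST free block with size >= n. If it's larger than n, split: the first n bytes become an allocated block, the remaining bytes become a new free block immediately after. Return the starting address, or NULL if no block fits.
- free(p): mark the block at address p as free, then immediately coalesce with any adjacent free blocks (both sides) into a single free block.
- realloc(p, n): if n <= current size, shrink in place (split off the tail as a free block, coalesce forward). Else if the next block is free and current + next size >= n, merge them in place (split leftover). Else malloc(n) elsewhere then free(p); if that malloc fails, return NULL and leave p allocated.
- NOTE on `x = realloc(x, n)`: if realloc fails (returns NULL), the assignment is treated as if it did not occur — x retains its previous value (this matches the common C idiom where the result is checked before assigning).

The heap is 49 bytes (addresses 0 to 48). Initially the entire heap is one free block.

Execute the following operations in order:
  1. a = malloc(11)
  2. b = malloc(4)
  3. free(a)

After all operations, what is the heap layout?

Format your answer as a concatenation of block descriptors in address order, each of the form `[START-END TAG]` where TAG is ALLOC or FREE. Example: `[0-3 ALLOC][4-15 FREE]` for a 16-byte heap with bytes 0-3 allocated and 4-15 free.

Op 1: a = malloc(11) -> a = 0; heap: [0-10 ALLOC][11-48 FREE]
Op 2: b = malloc(4) -> b = 11; heap: [0-10 ALLOC][11-14 ALLOC][15-48 FREE]
Op 3: free(a) -> (freed a); heap: [0-10 FREE][11-14 ALLOC][15-48 FREE]

Answer: [0-10 FREE][11-14 ALLOC][15-48 FREE]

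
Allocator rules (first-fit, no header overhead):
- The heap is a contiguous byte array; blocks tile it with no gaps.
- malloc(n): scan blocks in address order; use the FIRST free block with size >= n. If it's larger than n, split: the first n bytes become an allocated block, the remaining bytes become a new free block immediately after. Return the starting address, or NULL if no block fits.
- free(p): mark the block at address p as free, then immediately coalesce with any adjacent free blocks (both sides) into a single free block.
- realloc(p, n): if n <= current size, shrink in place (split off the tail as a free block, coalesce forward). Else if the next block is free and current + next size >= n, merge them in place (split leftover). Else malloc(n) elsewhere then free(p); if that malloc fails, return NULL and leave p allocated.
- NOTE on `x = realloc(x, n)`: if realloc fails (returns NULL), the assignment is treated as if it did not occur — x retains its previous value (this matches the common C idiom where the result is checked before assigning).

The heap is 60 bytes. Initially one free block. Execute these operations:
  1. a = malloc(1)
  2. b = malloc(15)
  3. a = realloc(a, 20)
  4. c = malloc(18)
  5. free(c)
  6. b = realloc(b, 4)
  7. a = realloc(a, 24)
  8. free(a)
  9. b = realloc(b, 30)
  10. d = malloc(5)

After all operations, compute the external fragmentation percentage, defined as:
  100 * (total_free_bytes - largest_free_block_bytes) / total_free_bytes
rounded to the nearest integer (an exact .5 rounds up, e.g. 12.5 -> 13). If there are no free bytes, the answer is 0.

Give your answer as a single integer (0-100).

Op 1: a = malloc(1) -> a = 0; heap: [0-0 ALLOC][1-59 FREE]
Op 2: b = malloc(15) -> b = 1; heap: [0-0 ALLOC][1-15 ALLOC][16-59 FREE]
Op 3: a = realloc(a, 20) -> a = 16; heap: [0-0 FREE][1-15 ALLOC][16-35 ALLOC][36-59 FREE]
Op 4: c = malloc(18) -> c = 36; heap: [0-0 FREE][1-15 ALLOC][16-35 ALLOC][36-53 ALLOC][54-59 FREE]
Op 5: free(c) -> (freed c); heap: [0-0 FREE][1-15 ALLOC][16-35 ALLOC][36-59 FREE]
Op 6: b = realloc(b, 4) -> b = 1; heap: [0-0 FREE][1-4 ALLOC][5-15 FREE][16-35 ALLOC][36-59 FREE]
Op 7: a = realloc(a, 24) -> a = 16; heap: [0-0 FREE][1-4 ALLOC][5-15 FREE][16-39 ALLOC][40-59 FREE]
Op 8: free(a) -> (freed a); heap: [0-0 FREE][1-4 ALLOC][5-59 FREE]
Op 9: b = realloc(b, 30) -> b = 1; heap: [0-0 FREE][1-30 ALLOC][31-59 FREE]
Op 10: d = malloc(5) -> d = 31; heap: [0-0 FREE][1-30 ALLOC][31-35 ALLOC][36-59 FREE]
Free blocks: [1 24] total_free=25 largest=24 -> 100*(25-24)/25 = 100/25 = 4

Answer: 4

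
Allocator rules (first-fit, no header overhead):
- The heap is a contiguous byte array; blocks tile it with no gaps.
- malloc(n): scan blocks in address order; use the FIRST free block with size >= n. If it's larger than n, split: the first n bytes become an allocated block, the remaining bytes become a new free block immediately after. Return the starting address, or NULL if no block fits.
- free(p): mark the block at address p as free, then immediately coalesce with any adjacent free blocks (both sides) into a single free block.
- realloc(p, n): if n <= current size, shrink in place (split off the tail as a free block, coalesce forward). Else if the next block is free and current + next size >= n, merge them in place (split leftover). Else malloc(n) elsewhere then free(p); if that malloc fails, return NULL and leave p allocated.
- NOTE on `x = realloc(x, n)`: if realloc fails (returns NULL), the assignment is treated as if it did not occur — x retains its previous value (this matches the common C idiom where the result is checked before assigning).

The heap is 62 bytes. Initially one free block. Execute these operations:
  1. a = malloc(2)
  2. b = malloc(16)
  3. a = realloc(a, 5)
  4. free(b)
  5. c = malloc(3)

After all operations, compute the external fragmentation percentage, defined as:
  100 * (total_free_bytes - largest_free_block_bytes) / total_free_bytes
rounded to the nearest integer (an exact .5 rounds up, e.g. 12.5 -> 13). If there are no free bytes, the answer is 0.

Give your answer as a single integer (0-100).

Answer: 28

Derivation:
Op 1: a = malloc(2) -> a = 0; heap: [0-1 ALLOC][2-61 FREE]
Op 2: b = malloc(16) -> b = 2; heap: [0-1 ALLOC][2-17 ALLOC][18-61 FREE]
Op 3: a = realloc(a, 5) -> a = 18; heap: [0-1 FREE][2-17 ALLOC][18-22 ALLOC][23-61 FREE]
Op 4: free(b) -> (freed b); heap: [0-17 FREE][18-22 ALLOC][23-61 FREE]
Op 5: c = malloc(3) -> c = 0; heap: [0-2 ALLOC][3-17 FREE][18-22 ALLOC][23-61 FREE]
Free blocks: [15 39] total_free=54 largest=39 -> 100*(54-39)/54 = 1500/54 ≈ 27.778 -> rounds to 28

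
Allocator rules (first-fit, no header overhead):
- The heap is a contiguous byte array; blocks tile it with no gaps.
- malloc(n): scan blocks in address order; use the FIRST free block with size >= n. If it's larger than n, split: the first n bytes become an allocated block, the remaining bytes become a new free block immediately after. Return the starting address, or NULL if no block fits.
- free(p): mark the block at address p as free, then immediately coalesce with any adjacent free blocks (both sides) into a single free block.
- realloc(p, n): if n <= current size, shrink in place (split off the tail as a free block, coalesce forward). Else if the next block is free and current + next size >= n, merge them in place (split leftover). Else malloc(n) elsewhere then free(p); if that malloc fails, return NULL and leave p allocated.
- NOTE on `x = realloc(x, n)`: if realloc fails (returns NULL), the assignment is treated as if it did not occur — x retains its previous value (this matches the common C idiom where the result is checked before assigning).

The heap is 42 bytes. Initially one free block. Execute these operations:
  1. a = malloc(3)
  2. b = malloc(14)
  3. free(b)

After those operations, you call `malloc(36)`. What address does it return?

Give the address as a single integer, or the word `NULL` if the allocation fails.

Answer: 3

Derivation:
Op 1: a = malloc(3) -> a = 0; heap: [0-2 ALLOC][3-41 FREE]
Op 2: b = malloc(14) -> b = 3; heap: [0-2 ALLOC][3-16 ALLOC][17-41 FREE]
Op 3: free(b) -> (freed b); heap: [0-2 ALLOC][3-41 FREE]
malloc(36): first-fit scan over [0-2 ALLOC][3-41 FREE] -> 3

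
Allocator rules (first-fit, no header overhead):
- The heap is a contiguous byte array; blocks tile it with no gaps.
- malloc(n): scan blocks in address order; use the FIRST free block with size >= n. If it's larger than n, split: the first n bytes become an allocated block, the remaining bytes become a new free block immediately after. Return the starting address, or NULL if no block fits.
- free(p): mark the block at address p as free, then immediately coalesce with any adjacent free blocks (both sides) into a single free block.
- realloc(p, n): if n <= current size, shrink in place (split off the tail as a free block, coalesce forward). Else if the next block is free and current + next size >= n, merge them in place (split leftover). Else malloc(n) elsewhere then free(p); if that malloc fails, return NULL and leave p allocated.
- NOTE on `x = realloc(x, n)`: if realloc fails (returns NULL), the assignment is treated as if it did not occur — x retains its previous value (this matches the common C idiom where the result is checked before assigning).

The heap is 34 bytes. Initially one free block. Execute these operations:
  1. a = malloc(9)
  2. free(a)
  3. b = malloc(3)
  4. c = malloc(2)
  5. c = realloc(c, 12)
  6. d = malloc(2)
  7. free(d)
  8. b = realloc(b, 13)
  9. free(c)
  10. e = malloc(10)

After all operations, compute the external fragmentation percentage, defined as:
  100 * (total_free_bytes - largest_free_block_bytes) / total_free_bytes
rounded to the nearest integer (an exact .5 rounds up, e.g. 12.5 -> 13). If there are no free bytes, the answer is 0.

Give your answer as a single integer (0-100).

Answer: 45

Derivation:
Op 1: a = malloc(9) -> a = 0; heap: [0-8 ALLOC][9-33 FREE]
Op 2: free(a) -> (freed a); heap: [0-33 FREE]
Op 3: b = malloc(3) -> b = 0; heap: [0-2 ALLOC][3-33 FREE]
Op 4: c = malloc(2) -> c = 3; heap: [0-2 ALLOC][3-4 ALLOC][5-33 FREE]
Op 5: c = realloc(c, 12) -> c = 3; heap: [0-2 ALLOC][3-14 ALLOC][15-33 FREE]
Op 6: d = malloc(2) -> d = 15; heap: [0-2 ALLOC][3-14 ALLOC][15-16 ALLOC][17-33 FREE]
Op 7: free(d) -> (freed d); heap: [0-2 ALLOC][3-14 ALLOC][15-33 FREE]
Op 8: b = realloc(b, 13) -> b = 15; heap: [0-2 FREE][3-14 ALLOC][15-27 ALLOC][28-33 FREE]
Op 9: free(c) -> (freed c); heap: [0-14 FREE][15-27 ALLOC][28-33 FREE]
Op 10: e = malloc(10) -> e = 0; heap: [0-9 ALLOC][10-14 FREE][15-27 ALLOC][28-33 FREE]
Free blocks: [5 6] total_free=11 largest=6 -> 100*(11-6)/11 = 500/11 ≈ 45.455 -> rounds to 45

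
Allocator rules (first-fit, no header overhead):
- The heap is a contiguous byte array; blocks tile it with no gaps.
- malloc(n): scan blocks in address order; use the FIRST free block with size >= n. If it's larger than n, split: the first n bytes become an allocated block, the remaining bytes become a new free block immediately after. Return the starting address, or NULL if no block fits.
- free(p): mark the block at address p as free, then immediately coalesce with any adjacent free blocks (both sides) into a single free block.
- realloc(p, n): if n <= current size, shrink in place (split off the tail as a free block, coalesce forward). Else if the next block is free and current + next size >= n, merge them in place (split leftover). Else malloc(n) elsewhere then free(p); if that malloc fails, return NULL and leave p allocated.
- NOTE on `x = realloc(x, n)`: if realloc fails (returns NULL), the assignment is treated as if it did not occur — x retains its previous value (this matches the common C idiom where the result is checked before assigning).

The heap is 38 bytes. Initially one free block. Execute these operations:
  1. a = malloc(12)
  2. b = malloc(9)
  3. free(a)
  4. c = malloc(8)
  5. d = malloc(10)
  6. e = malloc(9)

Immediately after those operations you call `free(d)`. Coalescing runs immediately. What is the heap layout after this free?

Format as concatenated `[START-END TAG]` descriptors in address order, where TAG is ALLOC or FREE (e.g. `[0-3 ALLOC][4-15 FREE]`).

Answer: [0-7 ALLOC][8-11 FREE][12-20 ALLOC][21-37 FREE]

Derivation:
Op 1: a = malloc(12) -> a = 0; heap: [0-11 ALLOC][12-37 FREE]
Op 2: b = malloc(9) -> b = 12; heap: [0-11 ALLOC][12-20 ALLOC][21-37 FREE]
Op 3: free(a) -> (freed a); heap: [0-11 FREE][12-20 ALLOC][21-37 FREE]
Op 4: c = malloc(8) -> c = 0; heap: [0-7 ALLOC][8-11 FREE][12-20 ALLOC][21-37 FREE]
Op 5: d = malloc(10) -> d = 21; heap: [0-7 ALLOC][8-11 FREE][12-20 ALLOC][21-30 ALLOC][31-37 FREE]
Op 6: e = malloc(9) -> e = NULL; heap: [0-7 ALLOC][8-11 FREE][12-20 ALLOC][21-30 ALLOC][31-37 FREE]
free(d): d = 21 -> block [21-30 ALLOC]; mark free, coalesce with adjacent free neighbors -> [0-7 ALLOC][8-11 FREE][12-20 ALLOC][21-37 FREE]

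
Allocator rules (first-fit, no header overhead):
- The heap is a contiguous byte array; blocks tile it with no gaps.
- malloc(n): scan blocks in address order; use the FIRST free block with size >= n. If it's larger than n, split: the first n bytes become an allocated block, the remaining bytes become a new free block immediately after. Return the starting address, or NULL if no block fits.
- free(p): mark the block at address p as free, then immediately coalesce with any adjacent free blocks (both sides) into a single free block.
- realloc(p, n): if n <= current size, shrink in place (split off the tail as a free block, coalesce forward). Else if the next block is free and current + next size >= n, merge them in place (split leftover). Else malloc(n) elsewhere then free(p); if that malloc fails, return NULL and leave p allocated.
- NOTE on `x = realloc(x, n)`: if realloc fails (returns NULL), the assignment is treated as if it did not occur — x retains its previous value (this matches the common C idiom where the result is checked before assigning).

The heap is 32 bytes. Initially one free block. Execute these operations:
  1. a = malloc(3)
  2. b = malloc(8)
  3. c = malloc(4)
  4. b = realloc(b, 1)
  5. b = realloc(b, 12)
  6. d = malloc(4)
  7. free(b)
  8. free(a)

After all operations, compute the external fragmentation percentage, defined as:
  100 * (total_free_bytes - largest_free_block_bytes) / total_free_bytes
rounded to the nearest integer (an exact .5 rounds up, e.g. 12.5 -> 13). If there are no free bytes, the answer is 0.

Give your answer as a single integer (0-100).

Op 1: a = malloc(3) -> a = 0; heap: [0-2 ALLOC][3-31 FREE]
Op 2: b = malloc(8) -> b = 3; heap: [0-2 ALLOC][3-10 ALLOC][11-31 FREE]
Op 3: c = malloc(4) -> c = 11; heap: [0-2 ALLOC][3-10 ALLOC][11-14 ALLOC][15-31 FREE]
Op 4: b = realloc(b, 1) -> b = 3; heap: [0-2 ALLOC][3-3 ALLOC][4-10 FREE][11-14 ALLOC][15-31 FREE]
Op 5: b = realloc(b, 12) -> b = 15; heap: [0-2 ALLOC][3-10 FREE][11-14 ALLOC][15-26 ALLOC][27-31 FREE]
Op 6: d = malloc(4) -> d = 3; heap: [0-2 ALLOC][3-6 ALLOC][7-10 FREE][11-14 ALLOC][15-26 ALLOC][27-31 FREE]
Op 7: free(b) -> (freed b); heap: [0-2 ALLOC][3-6 ALLOC][7-10 FREE][11-14 ALLOC][15-31 FREE]
Op 8: free(a) -> (freed a); heap: [0-2 FREE][3-6 ALLOC][7-10 FREE][11-14 ALLOC][15-31 FREE]
Free blocks: [3 4 17] total_free=24 largest=17 -> 100*(24-17)/24 = 700/24 ≈ 29.167 -> rounds to 29

Answer: 29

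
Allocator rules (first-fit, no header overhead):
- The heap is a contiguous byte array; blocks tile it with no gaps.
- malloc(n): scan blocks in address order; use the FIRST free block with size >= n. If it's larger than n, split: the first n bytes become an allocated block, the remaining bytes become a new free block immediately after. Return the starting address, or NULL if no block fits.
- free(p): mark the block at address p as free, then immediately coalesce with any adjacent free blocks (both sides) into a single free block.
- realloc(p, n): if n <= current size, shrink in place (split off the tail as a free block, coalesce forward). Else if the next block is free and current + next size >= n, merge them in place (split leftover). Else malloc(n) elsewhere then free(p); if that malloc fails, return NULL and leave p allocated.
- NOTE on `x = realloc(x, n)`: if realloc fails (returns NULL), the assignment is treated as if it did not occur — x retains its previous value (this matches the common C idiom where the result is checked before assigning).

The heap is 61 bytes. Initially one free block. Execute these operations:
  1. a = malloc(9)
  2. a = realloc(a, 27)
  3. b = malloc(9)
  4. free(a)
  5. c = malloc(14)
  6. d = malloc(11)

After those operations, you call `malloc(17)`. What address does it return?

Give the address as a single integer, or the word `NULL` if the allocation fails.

Answer: 36

Derivation:
Op 1: a = malloc(9) -> a = 0; heap: [0-8 ALLOC][9-60 FREE]
Op 2: a = realloc(a, 27) -> a = 0; heap: [0-26 ALLOC][27-60 FREE]
Op 3: b = malloc(9) -> b = 27; heap: [0-26 ALLOC][27-35 ALLOC][36-60 FREE]
Op 4: free(a) -> (freed a); heap: [0-26 FREE][27-35 ALLOC][36-60 FREE]
Op 5: c = malloc(14) -> c = 0; heap: [0-13 ALLOC][14-26 FREE][27-35 ALLOC][36-60 FREE]
Op 6: d = malloc(11) -> d = 14; heap: [0-13 ALLOC][14-24 ALLOC][25-26 FREE][27-35 ALLOC][36-60 FREE]
malloc(17): first-fit scan over [0-13 ALLOC][14-24 ALLOC][25-26 FREE][27-35 ALLOC][36-60 FREE] -> 36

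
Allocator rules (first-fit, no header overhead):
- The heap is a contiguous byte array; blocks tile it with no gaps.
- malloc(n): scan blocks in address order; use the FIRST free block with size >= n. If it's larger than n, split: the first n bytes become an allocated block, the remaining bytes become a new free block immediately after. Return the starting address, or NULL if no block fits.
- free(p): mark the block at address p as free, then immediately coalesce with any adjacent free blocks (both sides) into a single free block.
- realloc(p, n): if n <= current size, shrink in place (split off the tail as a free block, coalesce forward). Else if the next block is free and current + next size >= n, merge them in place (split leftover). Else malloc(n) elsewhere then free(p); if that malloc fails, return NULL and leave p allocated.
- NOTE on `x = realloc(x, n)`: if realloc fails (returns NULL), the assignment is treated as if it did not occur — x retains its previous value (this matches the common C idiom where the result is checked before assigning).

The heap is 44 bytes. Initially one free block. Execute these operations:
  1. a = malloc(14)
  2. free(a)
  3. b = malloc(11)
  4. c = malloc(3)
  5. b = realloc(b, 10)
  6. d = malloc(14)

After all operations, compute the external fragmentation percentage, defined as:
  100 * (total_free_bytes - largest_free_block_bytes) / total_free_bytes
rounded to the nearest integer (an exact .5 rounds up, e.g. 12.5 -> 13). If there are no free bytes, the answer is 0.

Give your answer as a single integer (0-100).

Op 1: a = malloc(14) -> a = 0; heap: [0-13 ALLOC][14-43 FREE]
Op 2: free(a) -> (freed a); heap: [0-43 FREE]
Op 3: b = malloc(11) -> b = 0; heap: [0-10 ALLOC][11-43 FREE]
Op 4: c = malloc(3) -> c = 11; heap: [0-10 ALLOC][11-13 ALLOC][14-43 FREE]
Op 5: b = realloc(b, 10) -> b = 0; heap: [0-9 ALLOC][10-10 FREE][11-13 ALLOC][14-43 FREE]
Op 6: d = malloc(14) -> d = 14; heap: [0-9 ALLOC][10-10 FREE][11-13 ALLOC][14-27 ALLOC][28-43 FREE]
Free blocks: [1 16] total_free=17 largest=16 -> 100*(17-16)/17 = 100/17 ≈ 5.882 -> rounds to 6

Answer: 6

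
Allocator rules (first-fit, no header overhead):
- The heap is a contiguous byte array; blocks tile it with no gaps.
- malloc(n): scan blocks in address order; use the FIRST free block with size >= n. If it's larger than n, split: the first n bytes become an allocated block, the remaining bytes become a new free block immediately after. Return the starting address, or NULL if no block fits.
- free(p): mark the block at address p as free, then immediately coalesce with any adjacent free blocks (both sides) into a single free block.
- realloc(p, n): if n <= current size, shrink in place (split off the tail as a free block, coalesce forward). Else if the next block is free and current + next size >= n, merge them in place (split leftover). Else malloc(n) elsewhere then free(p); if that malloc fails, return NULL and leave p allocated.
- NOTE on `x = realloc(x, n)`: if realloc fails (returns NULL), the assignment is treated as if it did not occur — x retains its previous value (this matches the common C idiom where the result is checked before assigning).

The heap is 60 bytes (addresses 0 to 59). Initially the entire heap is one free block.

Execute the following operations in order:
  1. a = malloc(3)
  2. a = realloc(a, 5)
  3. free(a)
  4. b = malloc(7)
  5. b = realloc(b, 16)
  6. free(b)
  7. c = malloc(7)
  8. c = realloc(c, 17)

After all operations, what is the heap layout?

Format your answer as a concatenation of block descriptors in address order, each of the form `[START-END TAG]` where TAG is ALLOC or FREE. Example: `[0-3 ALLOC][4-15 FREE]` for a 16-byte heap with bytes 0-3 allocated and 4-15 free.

Answer: [0-16 ALLOC][17-59 FREE]

Derivation:
Op 1: a = malloc(3) -> a = 0; heap: [0-2 ALLOC][3-59 FREE]
Op 2: a = realloc(a, 5) -> a = 0; heap: [0-4 ALLOC][5-59 FREE]
Op 3: free(a) -> (freed a); heap: [0-59 FREE]
Op 4: b = malloc(7) -> b = 0; heap: [0-6 ALLOC][7-59 FREE]
Op 5: b = realloc(b, 16) -> b = 0; heap: [0-15 ALLOC][16-59 FREE]
Op 6: free(b) -> (freed b); heap: [0-59 FREE]
Op 7: c = malloc(7) -> c = 0; heap: [0-6 ALLOC][7-59 FREE]
Op 8: c = realloc(c, 17) -> c = 0; heap: [0-16 ALLOC][17-59 FREE]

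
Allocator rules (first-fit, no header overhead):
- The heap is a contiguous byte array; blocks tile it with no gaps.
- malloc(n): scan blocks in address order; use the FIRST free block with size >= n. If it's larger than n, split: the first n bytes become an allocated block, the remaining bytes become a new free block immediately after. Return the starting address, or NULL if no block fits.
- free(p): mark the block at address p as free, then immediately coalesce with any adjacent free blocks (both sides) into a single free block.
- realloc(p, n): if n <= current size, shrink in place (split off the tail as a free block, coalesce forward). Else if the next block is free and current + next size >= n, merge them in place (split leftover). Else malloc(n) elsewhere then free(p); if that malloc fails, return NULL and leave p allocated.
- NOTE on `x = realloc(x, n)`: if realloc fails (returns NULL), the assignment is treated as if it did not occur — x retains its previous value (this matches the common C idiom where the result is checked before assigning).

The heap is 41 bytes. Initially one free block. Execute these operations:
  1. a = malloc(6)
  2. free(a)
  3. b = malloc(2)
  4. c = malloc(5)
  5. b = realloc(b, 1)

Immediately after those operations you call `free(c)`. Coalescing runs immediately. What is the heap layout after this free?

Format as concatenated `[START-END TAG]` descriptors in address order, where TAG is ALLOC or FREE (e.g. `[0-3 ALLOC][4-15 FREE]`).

Answer: [0-0 ALLOC][1-40 FREE]

Derivation:
Op 1: a = malloc(6) -> a = 0; heap: [0-5 ALLOC][6-40 FREE]
Op 2: free(a) -> (freed a); heap: [0-40 FREE]
Op 3: b = malloc(2) -> b = 0; heap: [0-1 ALLOC][2-40 FREE]
Op 4: c = malloc(5) -> c = 2; heap: [0-1 ALLOC][2-6 ALLOC][7-40 FREE]
Op 5: b = realloc(b, 1) -> b = 0; heap: [0-0 ALLOC][1-1 FREE][2-6 ALLOC][7-40 FREE]
free(c): c = 2 -> block [2-6 ALLOC]; mark free, coalesce with adjacent free neighbors -> [0-0 ALLOC][1-40 FREE]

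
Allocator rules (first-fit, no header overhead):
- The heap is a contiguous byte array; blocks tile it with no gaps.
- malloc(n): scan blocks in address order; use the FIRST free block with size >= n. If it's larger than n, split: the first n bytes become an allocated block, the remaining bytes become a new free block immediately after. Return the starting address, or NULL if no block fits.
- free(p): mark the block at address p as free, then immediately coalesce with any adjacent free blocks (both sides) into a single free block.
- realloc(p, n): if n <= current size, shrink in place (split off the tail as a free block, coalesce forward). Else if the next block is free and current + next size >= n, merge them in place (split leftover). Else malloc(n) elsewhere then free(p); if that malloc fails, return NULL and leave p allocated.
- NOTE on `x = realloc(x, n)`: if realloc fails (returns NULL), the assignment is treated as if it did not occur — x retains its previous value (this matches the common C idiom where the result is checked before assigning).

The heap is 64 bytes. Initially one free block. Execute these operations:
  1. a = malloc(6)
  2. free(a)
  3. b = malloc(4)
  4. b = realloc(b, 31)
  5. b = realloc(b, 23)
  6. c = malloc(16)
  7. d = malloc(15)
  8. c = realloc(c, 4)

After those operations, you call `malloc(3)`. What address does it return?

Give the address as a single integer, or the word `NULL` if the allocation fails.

Op 1: a = malloc(6) -> a = 0; heap: [0-5 ALLOC][6-63 FREE]
Op 2: free(a) -> (freed a); heap: [0-63 FREE]
Op 3: b = malloc(4) -> b = 0; heap: [0-3 ALLOC][4-63 FREE]
Op 4: b = realloc(b, 31) -> b = 0; heap: [0-30 ALLOC][31-63 FREE]
Op 5: b = realloc(b, 23) -> b = 0; heap: [0-22 ALLOC][23-63 FREE]
Op 6: c = malloc(16) -> c = 23; heap: [0-22 ALLOC][23-38 ALLOC][39-63 FREE]
Op 7: d = malloc(15) -> d = 39; heap: [0-22 ALLOC][23-38 ALLOC][39-53 ALLOC][54-63 FREE]
Op 8: c = realloc(c, 4) -> c = 23; heap: [0-22 ALLOC][23-26 ALLOC][27-38 FREE][39-53 ALLOC][54-63 FREE]
malloc(3): first-fit scan over [0-22 ALLOC][23-26 ALLOC][27-38 FREE][39-53 ALLOC][54-63 FREE] -> 27

Answer: 27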